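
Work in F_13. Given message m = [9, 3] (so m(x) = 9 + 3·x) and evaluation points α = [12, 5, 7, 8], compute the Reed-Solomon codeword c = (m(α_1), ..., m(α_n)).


c = [6, 11, 4, 7]

Message polynomial: m(x) = 9 + 3·x (mod 13).
For each evaluation point α_i, compute m(α_i) mod 13:
  α_1 = 12: Horner steps 3 → 6, so m(12) = 6.
  α_2 = 5: Horner steps 3 → 11, so m(5) = 11.
  α_3 = 7: Horner steps 3 → 4, so m(7) = 4.
  α_4 = 8: Horner steps 3 → 7, so m(8) = 7.
Codeword c = [6, 11, 4, 7] ∈ F_13^4.


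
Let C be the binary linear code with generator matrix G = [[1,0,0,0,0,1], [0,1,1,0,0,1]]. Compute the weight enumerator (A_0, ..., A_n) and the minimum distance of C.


Weight distribution: A_0 = 1, A_2 = 1, A_3 = 2. Minimum distance d = 2.

Enumerate all 2^2 = 4 messages m ∈ F_2^2.
For each, compute codeword c = mG in F_2^6, then tally its weight.
  m = 00 → c = 000000, weight = 0.
  m = 10 → c = 100001, weight = 2.
  m = 01 → c = 011001, weight = 3.
  m = 11 → c = 111000, weight = 3.
Tally weights:
  weight 0: 1 codewords.
  weight 2: 1 codewords.
  weight 3: 2 codewords.
Minimum distance d = smallest w > 0 with A_w > 0 = 2.
Sanity: Σ A_w = 4 = 2^2 = 4 ✓.


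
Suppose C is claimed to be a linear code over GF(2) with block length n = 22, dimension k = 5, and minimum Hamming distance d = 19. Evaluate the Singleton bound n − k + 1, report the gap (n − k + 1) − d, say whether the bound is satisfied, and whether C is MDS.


Singleton RHS = n − k + 1 = 18, slack = -1, bound violated (no such code; not MDS).

Singleton bound: d ≤ n − k + 1.
Here n = 22, k = 5, so n − k + 1 = 18.
Given d = 19, check d ≤ 18: NO.
Slack = (n − k + 1) − d = -1.
The slack is negative: d = 19 exceeds n − k + 1 = 18 by 1, so the Singleton bound is violated and no linear [22, 5, 19]_2 code can exist. In particular it is not MDS (MDS requires d = n − k + 1 exactly).
Description: the claimed parameters are [22, 5, 19]_2; such a code would be impossible (violates the Singleton bound).


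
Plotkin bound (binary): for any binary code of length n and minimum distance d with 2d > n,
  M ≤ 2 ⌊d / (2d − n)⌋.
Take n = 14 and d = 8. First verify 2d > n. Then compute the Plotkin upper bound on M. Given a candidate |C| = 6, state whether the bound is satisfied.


Plotkin bound M ≤ 8; given |C| = 6 ≤ bound (satisfied).

Check applicability: 2d = 16, n = 14.
2d − n = 2 > 0, so Plotkin applies.
Compute d/(2d−n) = 8/2 ≈ 4.0000.
⌊d/(2d−n)⌋ = 4.
Plotkin bound: M ≤ 2·4 = 8.
Given |C| = 6, check: satisfied.
This |C| is below the Plotkin bound.


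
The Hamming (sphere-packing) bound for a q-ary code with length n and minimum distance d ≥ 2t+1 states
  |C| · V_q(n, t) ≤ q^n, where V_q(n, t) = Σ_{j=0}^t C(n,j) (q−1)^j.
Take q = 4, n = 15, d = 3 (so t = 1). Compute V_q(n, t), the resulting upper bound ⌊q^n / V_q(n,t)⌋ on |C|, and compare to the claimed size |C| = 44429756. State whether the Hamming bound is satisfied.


V_q(n, t) = 46, q^n = 1073741824, Hamming bound = 23342213, |C| = 44429756 > bound (violated).

Step 1: Compute V_q(n, t) = Σ_{j=0}^1 C(n, j) (q−1)^j.
  j = 0: C(15,0)·(3)^0 = 1·1 = 1.
  j = 1: C(15,1)·(3)^1 = 15·3 = 45.
  V_q(n, t) = 1 + 45 = 46.
Step 2: q^n = 4^15 = 1073741824.
Step 3: Hamming bound ⌊q^n / V_q(n,t)⌋ = ⌊1073741824/46⌋ = 23342213.
Step 4: Compare |C| = 44429756 to 23342213: violated.
The claimed |C| lies above the Hamming bound, so no 4-ary code of length 15 with d ≥ 3 can have 44429756 codewords.


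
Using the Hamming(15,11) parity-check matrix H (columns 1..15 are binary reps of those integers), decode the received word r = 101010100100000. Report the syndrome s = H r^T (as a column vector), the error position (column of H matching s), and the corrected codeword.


s = (1, 0, 1, 0)^T, error position = 10, corrected codeword c = 101010100000000

Compute s = H r^T mod 2 one row at a time:
  s_1 = 0 + 0 + 1 + 0 + 0 + 0 + 0 + 0 = 1 ≡ 1 (mod 2).
  s_2 = 0 + 1 + 0 + 1 + 0 + 0 + 0 + 0 = 2 ≡ 0 (mod 2).
  s_3 = 0 + 1 + 0 + 1 + 1 + 0 + 0 + 0 = 3 ≡ 1 (mod 2).
  s_4 = 1 + 1 + 1 + 1 + 0 + 0 + 0 + 0 = 4 ≡ 0 (mod 2).
s = (1, 0, 1, 0)^T — this equals column 10 of H (binary 1010), so error is at position 10.
Correct: flip bit 10 of r = 101010100100000 to get c = 101010100000000.


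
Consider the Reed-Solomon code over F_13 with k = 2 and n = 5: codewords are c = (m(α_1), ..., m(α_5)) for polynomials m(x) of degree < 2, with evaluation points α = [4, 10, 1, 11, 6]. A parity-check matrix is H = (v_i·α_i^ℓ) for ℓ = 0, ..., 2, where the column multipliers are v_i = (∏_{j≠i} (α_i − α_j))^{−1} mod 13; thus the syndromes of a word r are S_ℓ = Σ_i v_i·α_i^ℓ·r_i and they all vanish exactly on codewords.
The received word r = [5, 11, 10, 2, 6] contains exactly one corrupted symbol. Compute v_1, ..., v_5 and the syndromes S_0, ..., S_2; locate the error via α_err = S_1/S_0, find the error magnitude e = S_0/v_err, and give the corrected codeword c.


S = (11, 6, 8), error at position 2, error magnitude e = 3, c = [5, 8, 10, 2, 6].

Step 1: column multipliers v_i = (∏_{j≠i}(α_i − α_j))^{−1} mod 13.
  i = 1 (α = 4): (4−10)(4−1)(4−11)(4−6) = (−6)·3·(−7)·(−2) = −252 ≡ 8, so v_1 = 8^{−1} = 5 (mod 13).
  i = 2 (α = 10): (10−4)(10−1)(10−11)(10−6) = 6·9·(−1)·4 = −216 ≡ 5, so v_2 = 5^{−1} = 8 (mod 13).
  i = 3 (α = 1): (1−4)(1−10)(1−11)(1−6) = (−3)·(−9)·(−10)·(−5) = 1350 ≡ 11, so v_3 = 11^{−1} = 6 (mod 13).
  i = 4 (α = 11): (11−4)(11−10)(11−1)(11−6) = 7·1·10·5 = 350 ≡ 12, so v_4 = 12^{−1} = 12 (mod 13).
  i = 5 (α = 6): (6−4)(6−10)(6−1)(6−11) = 2·(−4)·5·(−5) = 200 ≡ 5, so v_5 = 5^{−1} = 8 (mod 13).
  v = [5, 8, 6, 12, 8].
Step 2: syndromes of r = [5, 11, 10, 2, 6] (all sums mod 13).
  S_0 = Σ v_i r_i = 5·5 + 8·11 + 6·10 + 12·2 + 8·6 = 245 ≡ 11.
  S_1 = Σ v_i α_i r_i = 5·4·5 + 8·10·11 + 6·1·10 + 12·11·2 + 8·6·6 = 1592 ≡ 6.
  α_i^2 mod 13 = [3, 9, 1, 4, 10].
  S_2 = Σ v_i α_i^2 r_i = 5·3·5 + 8·9·11 + 6·1·10 + 12·4·2 + 8·10·6 = 1503 ≡ 8.
  S = (11, 6, 8) ≠ 0, so r is not a codeword (an error is present).
Step 3: locate the error. For a single error e at position i, S_ℓ = v_i·e·α_i^ℓ, so α_err = S_1/S_0.
  S_0^{−1} = 11^{−1} = 6 (mod 13), so α_err = 6·6 = 36 ≡ 10 = α_2. Error position i = 2.
  Consistency check: S_2/S_1 = 8·11 = 88 ≡ 10 = α_err ✓ (single-error assumption holds).
Step 4: error magnitude e = S_0/v_2 = S_0·∏_{j≠2}(α_2 − α_j) = 11·5 = 55 ≡ 3 (mod 13).
Step 5: correct position 2: c_2 = r_2 − e = 11 − 3 ≡ 8 (mod 13). Hence c = [5, 8, 10, 2, 6].
  Check: interpolating c through the α_i gives m(x) = 3 + 7·x (degree < 2) with m(α_i) = c_i for every i, so c is indeed a codeword.


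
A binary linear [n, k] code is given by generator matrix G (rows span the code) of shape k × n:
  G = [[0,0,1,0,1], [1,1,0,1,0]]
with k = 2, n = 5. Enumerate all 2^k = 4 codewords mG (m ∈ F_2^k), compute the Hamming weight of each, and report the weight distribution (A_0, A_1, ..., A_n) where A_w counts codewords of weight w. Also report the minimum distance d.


Weight distribution: A_0 = 1, A_2 = 1, A_3 = 1, A_5 = 1. Minimum distance d = 2.

Enumerate all 2^2 = 4 messages m ∈ F_2^2.
For each, compute codeword c = mG in F_2^5, then tally its weight.
  m = 00 → c = 00000, weight = 0.
  m = 10 → c = 00101, weight = 2.
  m = 01 → c = 11010, weight = 3.
  m = 11 → c = 11111, weight = 5.
Tally weights:
  weight 0: 1 codewords.
  weight 2: 1 codewords.
  weight 3: 1 codewords.
  weight 5: 1 codewords.
Minimum distance d = smallest w > 0 with A_w > 0 = 2.
Sanity: Σ A_w = 4 = 2^2 = 4 ✓.


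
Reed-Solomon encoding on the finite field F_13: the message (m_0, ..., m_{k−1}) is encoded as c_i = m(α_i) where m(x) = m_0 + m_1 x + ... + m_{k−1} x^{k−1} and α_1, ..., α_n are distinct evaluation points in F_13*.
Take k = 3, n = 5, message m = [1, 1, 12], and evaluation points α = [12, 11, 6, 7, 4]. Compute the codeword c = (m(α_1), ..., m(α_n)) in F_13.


c = [12, 8, 10, 11, 2]

Message polynomial: m(x) = 1 + 1·x + 12·x^2 (mod 13).
For each evaluation point α_i, compute m(α_i) mod 13:
  α_1 = 12: Horner steps 12 → 2 → 12, so m(12) = 12.
  α_2 = 11: Horner steps 12 → 3 → 8, so m(11) = 8.
  α_3 = 6: Horner steps 12 → 8 → 10, so m(6) = 10.
  α_4 = 7: Horner steps 12 → 7 → 11, so m(7) = 11.
  α_5 = 4: Horner steps 12 → 10 → 2, so m(4) = 2.
Codeword c = [12, 8, 10, 11, 2] ∈ F_13^5.


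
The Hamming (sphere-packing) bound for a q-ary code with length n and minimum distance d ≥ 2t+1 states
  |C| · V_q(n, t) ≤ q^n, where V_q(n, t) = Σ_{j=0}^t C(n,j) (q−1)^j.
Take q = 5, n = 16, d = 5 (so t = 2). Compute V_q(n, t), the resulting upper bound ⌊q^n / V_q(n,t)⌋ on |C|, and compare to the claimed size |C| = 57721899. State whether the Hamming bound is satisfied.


V_q(n, t) = 1985, q^n = 152587890625, Hamming bound = 76870473, |C| = 57721899 ≤ bound (satisfied).

Step 1: Compute V_q(n, t) = Σ_{j=0}^2 C(n, j) (q−1)^j.
  j = 0: C(16,0)·(4)^0 = 1·1 = 1.
  j = 1: C(16,1)·(4)^1 = 16·4 = 64.
  j = 2: C(16,2)·(4)^2 = 120·16 = 1920.
  V_q(n, t) = 1 + 64 + 1920 = 1985.
Step 2: q^n = 5^16 = 152587890625.
Step 3: Hamming bound ⌊q^n / V_q(n,t)⌋ = ⌊152587890625/1985⌋ = 76870473.
Step 4: Compare |C| = 57721899 to 76870473: satisfied.
The claimed |C| lies below the Hamming bound.


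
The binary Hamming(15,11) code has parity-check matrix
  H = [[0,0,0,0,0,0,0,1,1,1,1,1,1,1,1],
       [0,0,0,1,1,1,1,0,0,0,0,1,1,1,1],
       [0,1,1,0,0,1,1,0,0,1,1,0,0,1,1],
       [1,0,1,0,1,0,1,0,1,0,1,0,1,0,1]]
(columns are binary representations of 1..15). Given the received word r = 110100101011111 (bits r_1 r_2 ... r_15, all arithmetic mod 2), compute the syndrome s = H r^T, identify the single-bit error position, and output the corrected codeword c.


s = (0, 0, 1, 0)^T, error position = 2, corrected codeword c = 100100101011111

Compute s = H r^T mod 2 one row at a time:
  s_1 = 0 + 1 + 0 + 1 + 1 + 1 + 1 + 1 = 6 ≡ 0 (mod 2).
  s_2 = 1 + 0 + 0 + 1 + 1 + 1 + 1 + 1 = 6 ≡ 0 (mod 2).
  s_3 = 1 + 0 + 0 + 1 + 0 + 1 + 1 + 1 = 5 ≡ 1 (mod 2).
  s_4 = 1 + 0 + 0 + 1 + 1 + 1 + 1 + 1 = 6 ≡ 0 (mod 2).
s = (0, 0, 1, 0)^T — this equals column 2 of H (binary 0010), so error is at position 2.
Correct: flip bit 2 of r = 110100101011111 to get c = 100100101011111.


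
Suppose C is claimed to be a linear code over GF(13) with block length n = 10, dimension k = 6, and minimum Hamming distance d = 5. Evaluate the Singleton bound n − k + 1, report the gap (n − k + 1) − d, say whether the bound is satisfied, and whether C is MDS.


Singleton RHS = n − k + 1 = 5, slack = 0, bound satisfied, MDS.

Singleton bound: d ≤ n − k + 1.
Here n = 10, k = 6, so n − k + 1 = 5.
Given d = 5, check d ≤ 5: YES.
Slack = (n − k + 1) − d = 0.
The code is MDS (slack = 0).
Description: the claimed parameters are [10, 6, 5]_13; such a code would be MDS (meets Singleton bound).


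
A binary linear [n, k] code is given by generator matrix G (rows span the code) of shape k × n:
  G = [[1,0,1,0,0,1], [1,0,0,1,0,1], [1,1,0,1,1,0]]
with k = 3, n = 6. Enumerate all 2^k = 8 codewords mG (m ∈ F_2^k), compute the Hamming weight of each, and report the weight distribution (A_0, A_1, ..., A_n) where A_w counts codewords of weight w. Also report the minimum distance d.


Weight distribution: A_0 = 1, A_2 = 1, A_3 = 3, A_4 = 2, A_5 = 1. Minimum distance d = 2.

Enumerate all 2^3 = 8 messages m ∈ F_2^3.
For each, compute codeword c = mG in F_2^6, then tally its weight.
  m = 000 → c = 000000, weight = 0.
  m = 100 → c = 101001, weight = 3.
  m = 010 → c = 100101, weight = 3.
  m = 110 → c = 001100, weight = 2.
  m = 001 → c = 110110, weight = 4.
  m = 101 → c = 011111, weight = 5.
  m = 011 → c = 010011, weight = 3.
  m = 111 → c = 111010, weight = 4.
Tally weights:
  weight 0: 1 codewords.
  weight 2: 1 codewords.
  weight 3: 3 codewords.
  weight 4: 2 codewords.
  weight 5: 1 codewords.
Minimum distance d = smallest w > 0 with A_w > 0 = 2.
Sanity: Σ A_w = 8 = 2^3 = 8 ✓.


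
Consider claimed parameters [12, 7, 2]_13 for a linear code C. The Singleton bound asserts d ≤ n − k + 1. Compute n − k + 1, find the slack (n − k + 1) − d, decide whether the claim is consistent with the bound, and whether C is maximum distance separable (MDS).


Singleton RHS = n − k + 1 = 6, slack = 4, bound satisfied, not MDS.

Singleton bound: d ≤ n − k + 1.
Here n = 12, k = 7, so n − k + 1 = 6.
Given d = 2, check d ≤ 6: YES.
Slack = (n − k + 1) − d = 4.
The code is NOT MDS (slack = 4 > 0).
Description: the claimed parameters are [12, 7, 2]_13; such a code would be non-MDS.


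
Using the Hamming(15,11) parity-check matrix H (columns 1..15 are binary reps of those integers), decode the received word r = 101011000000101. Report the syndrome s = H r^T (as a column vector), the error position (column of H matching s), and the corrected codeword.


s = (0, 0, 1, 1)^T, error position = 3, corrected codeword c = 100011000000101

Compute s = H r^T mod 2 one row at a time:
  s_1 = 0 + 0 + 0 + 0 + 0 + 1 + 0 + 1 = 2 ≡ 0 (mod 2).
  s_2 = 0 + 1 + 1 + 0 + 0 + 1 + 0 + 1 = 4 ≡ 0 (mod 2).
  s_3 = 0 + 1 + 1 + 0 + 0 + 0 + 0 + 1 = 3 ≡ 1 (mod 2).
  s_4 = 1 + 1 + 1 + 0 + 0 + 0 + 1 + 1 = 5 ≡ 1 (mod 2).
s = (0, 0, 1, 1)^T — this equals column 3 of H (binary 0011), so error is at position 3.
Correct: flip bit 3 of r = 101011000000101 to get c = 100011000000101.


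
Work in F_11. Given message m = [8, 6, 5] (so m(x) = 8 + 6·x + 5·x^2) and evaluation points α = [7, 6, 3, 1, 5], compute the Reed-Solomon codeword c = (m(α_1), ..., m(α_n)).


c = [9, 4, 5, 8, 9]

Message polynomial: m(x) = 8 + 6·x + 5·x^2 (mod 11).
For each evaluation point α_i, compute m(α_i) mod 11:
  α_1 = 7: Horner steps 5 → 8 → 9, so m(7) = 9.
  α_2 = 6: Horner steps 5 → 3 → 4, so m(6) = 4.
  α_3 = 3: Horner steps 5 → 10 → 5, so m(3) = 5.
  α_4 = 1: Horner steps 5 → 0 → 8, so m(1) = 8.
  α_5 = 5: Horner steps 5 → 9 → 9, so m(5) = 9.
Codeword c = [9, 4, 5, 8, 9] ∈ F_11^5.


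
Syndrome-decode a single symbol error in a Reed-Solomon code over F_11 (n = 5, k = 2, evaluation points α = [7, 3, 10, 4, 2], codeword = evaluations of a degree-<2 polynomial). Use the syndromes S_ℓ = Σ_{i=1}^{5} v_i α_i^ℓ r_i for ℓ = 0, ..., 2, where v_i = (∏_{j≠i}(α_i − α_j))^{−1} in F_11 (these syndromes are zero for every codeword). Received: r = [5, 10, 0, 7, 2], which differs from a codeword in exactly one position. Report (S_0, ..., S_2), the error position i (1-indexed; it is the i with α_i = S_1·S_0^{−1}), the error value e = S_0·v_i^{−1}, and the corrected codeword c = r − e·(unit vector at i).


S = (1, 7, 5), error at position 1, error magnitude e = 7, c = [9, 10, 0, 7, 2].

Step 1: column multipliers v_i = (∏_{j≠i}(α_i − α_j))^{−1} mod 11.
  i = 1 (α = 7): (7−3)(7−10)(7−4)(7−2) = 4·(−3)·3·5 = −180 ≡ 7, so v_1 = 7^{−1} = 8 (mod 11).
  i = 2 (α = 3): (3−7)(3−10)(3−4)(3−2) = (−4)·(−7)·(−1)·1 = −28 ≡ 5, so v_2 = 5^{−1} = 9 (mod 11).
  i = 3 (α = 10): (10−7)(10−3)(10−4)(10−2) = 3·7·6·8 = 1008 ≡ 7, so v_3 = 7^{−1} = 8 (mod 11).
  i = 4 (α = 4): (4−7)(4−3)(4−10)(4−2) = (−3)·1·(−6)·2 = 36 ≡ 3, so v_4 = 3^{−1} = 4 (mod 11).
  i = 5 (α = 2): (2−7)(2−3)(2−10)(2−4) = (−5)·(−1)·(−8)·(−2) = 80 ≡ 3, so v_5 = 3^{−1} = 4 (mod 11).
  v = [8, 9, 8, 4, 4].
Step 2: syndromes of r = [5, 10, 0, 7, 2] (all sums mod 11).
  S_0 = Σ v_i r_i = 8·5 + 9·10 + 8·0 + 4·7 + 4·2 = 166 ≡ 1.
  S_1 = Σ v_i α_i r_i = 8·7·5 + 9·3·10 + 8·10·0 + 4·4·7 + 4·2·2 = 678 ≡ 7.
  α_i^2 mod 11 = [5, 9, 1, 5, 4].
  S_2 = Σ v_i α_i^2 r_i = 8·5·5 + 9·9·10 + 8·1·0 + 4·5·7 + 4·4·2 = 1182 ≡ 5.
  S = (1, 7, 5) ≠ 0, so r is not a codeword (an error is present).
Step 3: locate the error. For a single error e at position i, S_ℓ = v_i·e·α_i^ℓ, so α_err = S_1/S_0.
  S_0^{−1} = 1^{−1} = 1 (mod 11), so α_err = 7·1 = 7 ≡ 7 = α_1. Error position i = 1.
  Consistency check: S_2/S_1 = 5·8 = 40 ≡ 7 = α_err ✓ (single-error assumption holds).
Step 4: error magnitude e = S_0/v_1 = S_0·∏_{j≠1}(α_1 − α_j) = 1·7 = 7 ≡ 7 (mod 11).
Step 5: correct position 1: c_1 = r_1 − e = 5 − 7 ≡ 9 (mod 11). Hence c = [9, 10, 0, 7, 2].
  Check: interpolating c through the α_i gives m(x) = 8 + 8·x (degree < 2) with m(α_i) = c_i for every i, so c is indeed a codeword.


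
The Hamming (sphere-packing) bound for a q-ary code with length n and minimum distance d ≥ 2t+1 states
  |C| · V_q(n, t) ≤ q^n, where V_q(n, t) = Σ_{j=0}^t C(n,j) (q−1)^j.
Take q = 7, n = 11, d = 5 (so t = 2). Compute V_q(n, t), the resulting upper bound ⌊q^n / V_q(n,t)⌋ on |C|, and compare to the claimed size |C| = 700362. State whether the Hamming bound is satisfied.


V_q(n, t) = 2047, q^n = 1977326743, Hamming bound = 965963, |C| = 700362 ≤ bound (satisfied).

Step 1: Compute V_q(n, t) = Σ_{j=0}^2 C(n, j) (q−1)^j.
  j = 0: C(11,0)·(6)^0 = 1·1 = 1.
  j = 1: C(11,1)·(6)^1 = 11·6 = 66.
  j = 2: C(11,2)·(6)^2 = 55·36 = 1980.
  V_q(n, t) = 1 + 66 + 1980 = 2047.
Step 2: q^n = 7^11 = 1977326743.
Step 3: Hamming bound ⌊q^n / V_q(n,t)⌋ = ⌊1977326743/2047⌋ = 965963.
Step 4: Compare |C| = 700362 to 965963: satisfied.
The claimed |C| lies below the Hamming bound.


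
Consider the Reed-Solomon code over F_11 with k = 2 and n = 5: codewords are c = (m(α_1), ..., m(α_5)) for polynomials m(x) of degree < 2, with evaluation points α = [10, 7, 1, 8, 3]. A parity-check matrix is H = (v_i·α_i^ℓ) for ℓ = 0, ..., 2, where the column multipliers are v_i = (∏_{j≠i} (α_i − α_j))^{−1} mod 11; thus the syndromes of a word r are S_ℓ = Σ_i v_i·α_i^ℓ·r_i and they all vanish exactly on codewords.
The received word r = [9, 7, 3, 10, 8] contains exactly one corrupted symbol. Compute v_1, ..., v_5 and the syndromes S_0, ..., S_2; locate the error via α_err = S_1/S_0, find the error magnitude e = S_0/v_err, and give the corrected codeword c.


S = (4, 10, 3), error at position 4, error magnitude e = 6, c = [9, 7, 3, 4, 8].

Step 1: column multipliers v_i = (∏_{j≠i}(α_i − α_j))^{−1} mod 11.
  i = 1 (α = 10): (10−7)(10−1)(10−8)(10−3) = 3·9·2·7 = 378 ≡ 4, so v_1 = 4^{−1} = 3 (mod 11).
  i = 2 (α = 7): (7−10)(7−1)(7−8)(7−3) = (−3)·6·(−1)·4 = 72 ≡ 6, so v_2 = 6^{−1} = 2 (mod 11).
  i = 3 (α = 1): (1−10)(1−7)(1−8)(1−3) = (−9)·(−6)·(−7)·(−2) = 756 ≡ 8, so v_3 = 8^{−1} = 7 (mod 11).
  i = 4 (α = 8): (8−10)(8−7)(8−1)(8−3) = (−2)·1·7·5 = −70 ≡ 7, so v_4 = 7^{−1} = 8 (mod 11).
  i = 5 (α = 3): (3−10)(3−7)(3−1)(3−8) = (−7)·(−4)·2·(−5) = −280 ≡ 6, so v_5 = 6^{−1} = 2 (mod 11).
  v = [3, 2, 7, 8, 2].
Step 2: syndromes of r = [9, 7, 3, 10, 8] (all sums mod 11).
  S_0 = Σ v_i r_i = 3·9 + 2·7 + 7·3 + 8·10 + 2·8 = 158 ≡ 4.
  S_1 = Σ v_i α_i r_i = 3·10·9 + 2·7·7 + 7·1·3 + 8·8·10 + 2·3·8 = 1077 ≡ 10.
  α_i^2 mod 11 = [1, 5, 1, 9, 9].
  S_2 = Σ v_i α_i^2 r_i = 3·1·9 + 2·5·7 + 7·1·3 + 8·9·10 + 2·9·8 = 982 ≡ 3.
  S = (4, 10, 3) ≠ 0, so r is not a codeword (an error is present).
Step 3: locate the error. For a single error e at position i, S_ℓ = v_i·e·α_i^ℓ, so α_err = S_1/S_0.
  S_0^{−1} = 4^{−1} = 3 (mod 11), so α_err = 10·3 = 30 ≡ 8 = α_4. Error position i = 4.
  Consistency check: S_2/S_1 = 3·10 = 30 ≡ 8 = α_err ✓ (single-error assumption holds).
Step 4: error magnitude e = S_0/v_4 = S_0·∏_{j≠4}(α_4 − α_j) = 4·7 = 28 ≡ 6 (mod 11).
Step 5: correct position 4: c_4 = r_4 − e = 10 − 6 ≡ 4 (mod 11). Hence c = [9, 7, 3, 4, 8].
  Check: interpolating c through the α_i gives m(x) = 6 + 8·x (degree < 2) with m(α_i) = c_i for every i, so c is indeed a codeword.


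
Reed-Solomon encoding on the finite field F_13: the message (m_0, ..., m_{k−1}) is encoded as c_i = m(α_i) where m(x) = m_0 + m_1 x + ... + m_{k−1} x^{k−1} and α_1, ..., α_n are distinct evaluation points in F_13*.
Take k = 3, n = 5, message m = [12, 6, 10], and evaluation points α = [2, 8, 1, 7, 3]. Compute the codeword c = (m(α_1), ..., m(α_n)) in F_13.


c = [12, 11, 2, 11, 3]

Message polynomial: m(x) = 12 + 6·x + 10·x^2 (mod 13).
For each evaluation point α_i, compute m(α_i) mod 13:
  α_1 = 2: Horner steps 10 → 0 → 12, so m(2) = 12.
  α_2 = 8: Horner steps 10 → 8 → 11, so m(8) = 11.
  α_3 = 1: Horner steps 10 → 3 → 2, so m(1) = 2.
  α_4 = 7: Horner steps 10 → 11 → 11, so m(7) = 11.
  α_5 = 3: Horner steps 10 → 10 → 3, so m(3) = 3.
Codeword c = [12, 11, 2, 11, 3] ∈ F_13^5.


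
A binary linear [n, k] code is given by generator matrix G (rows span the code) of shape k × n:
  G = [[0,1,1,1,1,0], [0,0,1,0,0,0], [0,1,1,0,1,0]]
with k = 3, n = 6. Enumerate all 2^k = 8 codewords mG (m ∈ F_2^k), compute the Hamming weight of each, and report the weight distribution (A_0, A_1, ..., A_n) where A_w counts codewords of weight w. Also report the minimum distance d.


Weight distribution: A_0 = 1, A_1 = 2, A_2 = 2, A_3 = 2, A_4 = 1. Minimum distance d = 1.

Enumerate all 2^3 = 8 messages m ∈ F_2^3.
For each, compute codeword c = mG in F_2^6, then tally its weight.
  m = 000 → c = 000000, weight = 0.
  m = 100 → c = 011110, weight = 4.
  m = 010 → c = 001000, weight = 1.
  m = 110 → c = 010110, weight = 3.
  m = 001 → c = 011010, weight = 3.
  m = 101 → c = 000100, weight = 1.
  m = 011 → c = 010010, weight = 2.
  m = 111 → c = 001100, weight = 2.
Tally weights:
  weight 0: 1 codewords.
  weight 1: 2 codewords.
  weight 2: 2 codewords.
  weight 3: 2 codewords.
  weight 4: 1 codewords.
Minimum distance d = smallest w > 0 with A_w > 0 = 1.
Sanity: Σ A_w = 8 = 2^3 = 8 ✓.


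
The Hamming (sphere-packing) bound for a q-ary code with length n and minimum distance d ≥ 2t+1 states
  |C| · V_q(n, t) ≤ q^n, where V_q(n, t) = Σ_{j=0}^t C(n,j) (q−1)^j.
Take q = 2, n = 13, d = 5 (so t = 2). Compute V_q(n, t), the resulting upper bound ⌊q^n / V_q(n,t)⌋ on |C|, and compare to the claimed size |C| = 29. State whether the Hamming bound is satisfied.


V_q(n, t) = 92, q^n = 8192, Hamming bound = 89, |C| = 29 ≤ bound (satisfied).

Step 1: Compute V_q(n, t) = Σ_{j=0}^2 C(n, j) (q−1)^j.
  j = 0: C(13,0)·(1)^0 = 1·1 = 1.
  j = 1: C(13,1)·(1)^1 = 13·1 = 13.
  j = 2: C(13,2)·(1)^2 = 78·1 = 78.
  V_q(n, t) = 1 + 13 + 78 = 92.
Step 2: q^n = 2^13 = 8192.
Step 3: Hamming bound ⌊q^n / V_q(n,t)⌋ = ⌊8192/92⌋ = 89.
Step 4: Compare |C| = 29 to 89: satisfied.
The claimed |C| lies below the Hamming bound.


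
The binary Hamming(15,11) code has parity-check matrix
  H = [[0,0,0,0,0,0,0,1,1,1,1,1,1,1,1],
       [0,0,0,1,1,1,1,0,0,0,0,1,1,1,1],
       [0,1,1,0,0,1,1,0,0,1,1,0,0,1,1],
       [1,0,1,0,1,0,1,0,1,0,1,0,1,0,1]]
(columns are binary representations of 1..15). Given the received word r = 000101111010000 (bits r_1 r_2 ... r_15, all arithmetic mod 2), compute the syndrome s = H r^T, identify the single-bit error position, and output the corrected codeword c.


s = (1, 1, 1, 1)^T, error position = 15, corrected codeword c = 000101111010001

Compute s = H r^T mod 2 one row at a time:
  s_1 = 1 + 1 + 0 + 1 + 0 + 0 + 0 + 0 = 3 ≡ 1 (mod 2).
  s_2 = 1 + 0 + 1 + 1 + 0 + 0 + 0 + 0 = 3 ≡ 1 (mod 2).
  s_3 = 0 + 0 + 1 + 1 + 0 + 1 + 0 + 0 = 3 ≡ 1 (mod 2).
  s_4 = 0 + 0 + 0 + 1 + 1 + 1 + 0 + 0 = 3 ≡ 1 (mod 2).
s = (1, 1, 1, 1)^T — this equals column 15 of H (binary 1111), so error is at position 15.
Correct: flip bit 15 of r = 000101111010000 to get c = 000101111010001.


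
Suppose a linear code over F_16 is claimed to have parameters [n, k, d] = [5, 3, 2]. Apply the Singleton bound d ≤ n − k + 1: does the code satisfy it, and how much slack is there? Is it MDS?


Singleton RHS = n − k + 1 = 3, slack = 1, bound satisfied, not MDS.

Singleton bound: d ≤ n − k + 1.
Here n = 5, k = 3, so n − k + 1 = 3.
Given d = 2, check d ≤ 3: YES.
Slack = (n − k + 1) − d = 1.
The code is NOT MDS (slack = 1 > 0).
Description: the claimed parameters are [5, 3, 2]_16; such a code would be non-MDS.


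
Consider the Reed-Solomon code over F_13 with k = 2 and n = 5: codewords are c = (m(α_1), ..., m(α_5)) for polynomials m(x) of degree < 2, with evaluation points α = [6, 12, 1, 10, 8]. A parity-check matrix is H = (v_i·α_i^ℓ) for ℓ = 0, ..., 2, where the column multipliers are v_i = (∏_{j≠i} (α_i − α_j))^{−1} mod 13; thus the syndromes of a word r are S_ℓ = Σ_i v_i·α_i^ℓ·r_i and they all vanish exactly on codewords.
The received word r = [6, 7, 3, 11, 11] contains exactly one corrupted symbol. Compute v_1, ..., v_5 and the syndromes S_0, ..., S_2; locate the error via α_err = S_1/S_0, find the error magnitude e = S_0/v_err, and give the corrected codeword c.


S = (6, 9, 7), error at position 5, error magnitude e = 9, c = [6, 7, 3, 11, 2].

Step 1: column multipliers v_i = (∏_{j≠i}(α_i − α_j))^{−1} mod 13.
  i = 1 (α = 6): (6−12)(6−1)(6−10)(6−8) = (−6)·5·(−4)·(−2) = −240 ≡ 7, so v_1 = 7^{−1} = 2 (mod 13).
  i = 2 (α = 12): (12−6)(12−1)(12−10)(12−8) = 6·11·2·4 = 528 ≡ 8, so v_2 = 8^{−1} = 5 (mod 13).
  i = 3 (α = 1): (1−6)(1−12)(1−10)(1−8) = (−5)·(−11)·(−9)·(−7) = 3465 ≡ 7, so v_3 = 7^{−1} = 2 (mod 13).
  i = 4 (α = 10): (10−6)(10−12)(10−1)(10−8) = 4·(−2)·9·2 = −144 ≡ 12, so v_4 = 12^{−1} = 12 (mod 13).
  i = 5 (α = 8): (8−6)(8−12)(8−1)(8−10) = 2·(−4)·7·(−2) = 112 ≡ 8, so v_5 = 8^{−1} = 5 (mod 13).
  v = [2, 5, 2, 12, 5].
Step 2: syndromes of r = [6, 7, 3, 11, 11] (all sums mod 13).
  S_0 = Σ v_i r_i = 2·6 + 5·7 + 2·3 + 12·11 + 5·11 = 240 ≡ 6.
  S_1 = Σ v_i α_i r_i = 2·6·6 + 5·12·7 + 2·1·3 + 12·10·11 + 5·8·11 = 2258 ≡ 9.
  α_i^2 mod 13 = [10, 1, 1, 9, 12].
  S_2 = Σ v_i α_i^2 r_i = 2·10·6 + 5·1·7 + 2·1·3 + 12·9·11 + 5·12·11 = 2009 ≡ 7.
  S = (6, 9, 7) ≠ 0, so r is not a codeword (an error is present).
Step 3: locate the error. For a single error e at position i, S_ℓ = v_i·e·α_i^ℓ, so α_err = S_1/S_0.
  S_0^{−1} = 6^{−1} = 11 (mod 13), so α_err = 9·11 = 99 ≡ 8 = α_5. Error position i = 5.
  Consistency check: S_2/S_1 = 7·3 = 21 ≡ 8 = α_err ✓ (single-error assumption holds).
Step 4: error magnitude e = S_0/v_5 = S_0·∏_{j≠5}(α_5 − α_j) = 6·8 = 48 ≡ 9 (mod 13).
Step 5: correct position 5: c_5 = r_5 − e = 11 − 9 ≡ 2 (mod 13). Hence c = [6, 7, 3, 11, 2].
  Check: interpolating c through the α_i gives m(x) = 5 + 11·x (degree < 2) with m(α_i) = c_i for every i, so c is indeed a codeword.


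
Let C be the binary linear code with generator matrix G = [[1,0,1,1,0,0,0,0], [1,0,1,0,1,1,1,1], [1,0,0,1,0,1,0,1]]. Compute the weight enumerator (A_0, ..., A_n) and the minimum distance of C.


Weight distribution: A_0 = 1, A_3 = 3, A_4 = 2, A_5 = 1, A_6 = 1. Minimum distance d = 3.

Enumerate all 2^3 = 8 messages m ∈ F_2^3.
For each, compute codeword c = mG in F_2^8, then tally its weight.
  m = 000 → c = 00000000, weight = 0.
  m = 100 → c = 10110000, weight = 3.
  m = 010 → c = 10101111, weight = 6.
  m = 110 → c = 00011111, weight = 5.
  m = 001 → c = 10010101, weight = 4.
  m = 101 → c = 00100101, weight = 3.
  m = 011 → c = 00111010, weight = 4.
  m = 111 → c = 10001010, weight = 3.
Tally weights:
  weight 0: 1 codewords.
  weight 3: 3 codewords.
  weight 4: 2 codewords.
  weight 5: 1 codewords.
  weight 6: 1 codewords.
Minimum distance d = smallest w > 0 with A_w > 0 = 3.
Sanity: Σ A_w = 8 = 2^3 = 8 ✓.


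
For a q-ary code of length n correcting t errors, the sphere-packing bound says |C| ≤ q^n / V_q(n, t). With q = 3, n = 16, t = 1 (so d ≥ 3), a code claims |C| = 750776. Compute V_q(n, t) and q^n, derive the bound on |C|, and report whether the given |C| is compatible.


V_q(n, t) = 33, q^n = 43046721, Hamming bound = 1304446, |C| = 750776 ≤ bound (satisfied).

Step 1: Compute V_q(n, t) = Σ_{j=0}^1 C(n, j) (q−1)^j.
  j = 0: C(16,0)·(2)^0 = 1·1 = 1.
  j = 1: C(16,1)·(2)^1 = 16·2 = 32.
  V_q(n, t) = 1 + 32 = 33.
Step 2: q^n = 3^16 = 43046721.
Step 3: Hamming bound ⌊q^n / V_q(n,t)⌋ = ⌊43046721/33⌋ = 1304446.
Step 4: Compare |C| = 750776 to 1304446: satisfied.
The claimed |C| lies below the Hamming bound.


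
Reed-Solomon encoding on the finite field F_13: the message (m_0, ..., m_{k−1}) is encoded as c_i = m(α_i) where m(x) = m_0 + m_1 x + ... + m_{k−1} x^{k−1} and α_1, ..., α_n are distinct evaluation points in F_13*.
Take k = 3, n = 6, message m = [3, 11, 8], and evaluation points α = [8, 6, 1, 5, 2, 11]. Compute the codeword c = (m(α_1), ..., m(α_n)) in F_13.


c = [5, 6, 9, 11, 5, 0]

Message polynomial: m(x) = 3 + 11·x + 8·x^2 (mod 13).
For each evaluation point α_i, compute m(α_i) mod 13:
  α_1 = 8: Horner steps 8 → 10 → 5, so m(8) = 5.
  α_2 = 6: Horner steps 8 → 7 → 6, so m(6) = 6.
  α_3 = 1: Horner steps 8 → 6 → 9, so m(1) = 9.
  α_4 = 5: Horner steps 8 → 12 → 11, so m(5) = 11.
  α_5 = 2: Horner steps 8 → 1 → 5, so m(2) = 5.
  α_6 = 11: Horner steps 8 → 8 → 0, so m(11) = 0.
Codeword c = [5, 6, 9, 11, 5, 0] ∈ F_13^6.


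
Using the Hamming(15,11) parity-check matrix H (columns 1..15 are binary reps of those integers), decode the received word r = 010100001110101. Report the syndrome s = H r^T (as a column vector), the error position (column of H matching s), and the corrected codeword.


s = (1, 1, 0, 0)^T, error position = 12, corrected codeword c = 010100001111101

Compute s = H r^T mod 2 one row at a time:
  s_1 = 0 + 1 + 1 + 1 + 0 + 1 + 0 + 1 = 5 ≡ 1 (mod 2).
  s_2 = 1 + 0 + 0 + 0 + 0 + 1 + 0 + 1 = 3 ≡ 1 (mod 2).
  s_3 = 1 + 0 + 0 + 0 + 1 + 1 + 0 + 1 = 4 ≡ 0 (mod 2).
  s_4 = 0 + 0 + 0 + 0 + 1 + 1 + 1 + 1 = 4 ≡ 0 (mod 2).
s = (1, 1, 0, 0)^T — this equals column 12 of H (binary 1100), so error is at position 12.
Correct: flip bit 12 of r = 010100001110101 to get c = 010100001111101.


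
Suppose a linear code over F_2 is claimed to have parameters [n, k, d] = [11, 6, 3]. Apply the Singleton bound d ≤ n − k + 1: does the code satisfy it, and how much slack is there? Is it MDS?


Singleton RHS = n − k + 1 = 6, slack = 3, bound satisfied, not MDS.

Singleton bound: d ≤ n − k + 1.
Here n = 11, k = 6, so n − k + 1 = 6.
Given d = 3, check d ≤ 6: YES.
Slack = (n − k + 1) − d = 3.
The code is NOT MDS (slack = 3 > 0).
Description: the claimed parameters are [11, 6, 3]_2; such a code would be non-MDS.


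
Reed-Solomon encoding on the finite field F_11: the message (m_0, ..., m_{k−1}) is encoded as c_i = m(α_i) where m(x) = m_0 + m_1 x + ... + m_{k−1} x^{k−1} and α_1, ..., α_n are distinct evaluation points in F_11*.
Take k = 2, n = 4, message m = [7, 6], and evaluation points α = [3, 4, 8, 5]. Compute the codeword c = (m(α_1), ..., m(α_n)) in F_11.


c = [3, 9, 0, 4]

Message polynomial: m(x) = 7 + 6·x (mod 11).
For each evaluation point α_i, compute m(α_i) mod 11:
  α_1 = 3: Horner steps 6 → 3, so m(3) = 3.
  α_2 = 4: Horner steps 6 → 9, so m(4) = 9.
  α_3 = 8: Horner steps 6 → 0, so m(8) = 0.
  α_4 = 5: Horner steps 6 → 4, so m(5) = 4.
Codeword c = [3, 9, 0, 4] ∈ F_11^4.


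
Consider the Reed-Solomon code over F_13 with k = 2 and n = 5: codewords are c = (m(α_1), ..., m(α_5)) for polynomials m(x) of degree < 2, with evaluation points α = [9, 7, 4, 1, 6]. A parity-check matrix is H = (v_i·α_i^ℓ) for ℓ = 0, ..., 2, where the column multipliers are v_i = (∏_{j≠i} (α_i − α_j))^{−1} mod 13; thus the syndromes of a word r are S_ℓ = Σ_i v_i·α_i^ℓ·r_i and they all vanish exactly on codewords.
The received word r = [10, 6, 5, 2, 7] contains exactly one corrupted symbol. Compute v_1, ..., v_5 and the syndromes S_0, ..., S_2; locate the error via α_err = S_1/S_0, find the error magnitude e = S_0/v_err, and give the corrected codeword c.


S = (8, 4, 2), error at position 2, error magnitude e = 11, c = [10, 8, 5, 2, 7].

Step 1: column multipliers v_i = (∏_{j≠i}(α_i − α_j))^{−1} mod 13.
  i = 1 (α = 9): (9−7)(9−4)(9−1)(9−6) = 2·5·8·3 = 240 ≡ 6, so v_1 = 6^{−1} = 11 (mod 13).
  i = 2 (α = 7): (7−9)(7−4)(7−1)(7−6) = (−2)·3·6·1 = −36 ≡ 3, so v_2 = 3^{−1} = 9 (mod 13).
  i = 3 (α = 4): (4−9)(4−7)(4−1)(4−6) = (−5)·(−3)·3·(−2) = −90 ≡ 1, so v_3 = 1^{−1} = 1 (mod 13).
  i = 4 (α = 1): (1−9)(1−7)(1−4)(1−6) = (−8)·(−6)·(−3)·(−5) = 720 ≡ 5, so v_4 = 5^{−1} = 8 (mod 13).
  i = 5 (α = 6): (6−9)(6−7)(6−4)(6−1) = (−3)·(−1)·2·5 = 30 ≡ 4, so v_5 = 4^{−1} = 10 (mod 13).
  v = [11, 9, 1, 8, 10].
Step 2: syndromes of r = [10, 6, 5, 2, 7] (all sums mod 13).
  S_0 = Σ v_i r_i = 11·10 + 9·6 + 1·5 + 8·2 + 10·7 = 255 ≡ 8.
  S_1 = Σ v_i α_i r_i = 11·9·10 + 9·7·6 + 1·4·5 + 8·1·2 + 10·6·7 = 1824 ≡ 4.
  α_i^2 mod 13 = [3, 10, 3, 1, 10].
  S_2 = Σ v_i α_i^2 r_i = 11·3·10 + 9·10·6 + 1·3·5 + 8·1·2 + 10·10·7 = 1601 ≡ 2.
  S = (8, 4, 2) ≠ 0, so r is not a codeword (an error is present).
Step 3: locate the error. For a single error e at position i, S_ℓ = v_i·e·α_i^ℓ, so α_err = S_1/S_0.
  S_0^{−1} = 8^{−1} = 5 (mod 13), so α_err = 4·5 = 20 ≡ 7 = α_2. Error position i = 2.
  Consistency check: S_2/S_1 = 2·10 = 20 ≡ 7 = α_err ✓ (single-error assumption holds).
Step 4: error magnitude e = S_0/v_2 = S_0·∏_{j≠2}(α_2 − α_j) = 8·3 = 24 ≡ 11 (mod 13).
Step 5: correct position 2: c_2 = r_2 − e = 6 − 11 ≡ 8 (mod 13). Hence c = [10, 8, 5, 2, 7].
  Check: interpolating c through the α_i gives m(x) = 1 + 1·x (degree < 2) with m(α_i) = c_i for every i, so c is indeed a codeword.


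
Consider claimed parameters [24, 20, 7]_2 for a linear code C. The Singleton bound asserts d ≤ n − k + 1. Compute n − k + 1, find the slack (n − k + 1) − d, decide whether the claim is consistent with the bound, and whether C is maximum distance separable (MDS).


Singleton RHS = n − k + 1 = 5, slack = -2, bound violated (no such code; not MDS).

Singleton bound: d ≤ n − k + 1.
Here n = 24, k = 20, so n − k + 1 = 5.
Given d = 7, check d ≤ 5: NO.
Slack = (n − k + 1) − d = -2.
The slack is negative: d = 7 exceeds n − k + 1 = 5 by 2, so the Singleton bound is violated and no linear [24, 20, 7]_2 code can exist. In particular it is not MDS (MDS requires d = n − k + 1 exactly).
Description: the claimed parameters are [24, 20, 7]_2; such a code would be impossible (violates the Singleton bound).


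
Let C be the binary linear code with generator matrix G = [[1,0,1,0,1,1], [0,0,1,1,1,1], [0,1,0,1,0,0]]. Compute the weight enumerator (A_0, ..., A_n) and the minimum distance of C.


Weight distribution: A_0 = 1, A_2 = 3, A_4 = 3, A_6 = 1. Minimum distance d = 2.

Enumerate all 2^3 = 8 messages m ∈ F_2^3.
For each, compute codeword c = mG in F_2^6, then tally its weight.
  m = 000 → c = 000000, weight = 0.
  m = 100 → c = 101011, weight = 4.
  m = 010 → c = 001111, weight = 4.
  m = 110 → c = 100100, weight = 2.
  m = 001 → c = 010100, weight = 2.
  m = 101 → c = 111111, weight = 6.
  m = 011 → c = 011011, weight = 4.
  m = 111 → c = 110000, weight = 2.
Tally weights:
  weight 0: 1 codewords.
  weight 2: 3 codewords.
  weight 4: 3 codewords.
  weight 6: 1 codewords.
Minimum distance d = smallest w > 0 with A_w > 0 = 2.
Sanity: Σ A_w = 8 = 2^3 = 8 ✓.


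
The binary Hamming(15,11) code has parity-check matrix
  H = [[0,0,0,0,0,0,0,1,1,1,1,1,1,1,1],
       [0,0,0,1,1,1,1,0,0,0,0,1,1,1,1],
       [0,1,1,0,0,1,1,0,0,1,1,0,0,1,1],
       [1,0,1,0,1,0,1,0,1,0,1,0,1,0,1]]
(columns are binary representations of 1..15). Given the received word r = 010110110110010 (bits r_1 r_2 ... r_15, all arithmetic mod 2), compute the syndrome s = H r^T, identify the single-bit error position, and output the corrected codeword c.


s = (0, 0, 1, 1)^T, error position = 3, corrected codeword c = 011110110110010

Compute s = H r^T mod 2 one row at a time:
  s_1 = 1 + 0 + 1 + 1 + 0 + 0 + 1 + 0 = 4 ≡ 0 (mod 2).
  s_2 = 1 + 1 + 0 + 1 + 0 + 0 + 1 + 0 = 4 ≡ 0 (mod 2).
  s_3 = 1 + 0 + 0 + 1 + 1 + 1 + 1 + 0 = 5 ≡ 1 (mod 2).
  s_4 = 0 + 0 + 1 + 1 + 0 + 1 + 0 + 0 = 3 ≡ 1 (mod 2).
s = (0, 0, 1, 1)^T — this equals column 3 of H (binary 0011), so error is at position 3.
Correct: flip bit 3 of r = 010110110110010 to get c = 011110110110010.


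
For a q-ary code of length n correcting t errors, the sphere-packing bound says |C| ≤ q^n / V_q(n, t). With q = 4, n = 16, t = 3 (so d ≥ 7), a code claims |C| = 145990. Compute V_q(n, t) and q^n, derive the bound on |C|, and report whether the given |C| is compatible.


V_q(n, t) = 16249, q^n = 4294967296, Hamming bound = 264321, |C| = 145990 ≤ bound (satisfied).

Step 1: Compute V_q(n, t) = Σ_{j=0}^3 C(n, j) (q−1)^j.
  j = 0: C(16,0)·(3)^0 = 1·1 = 1.
  j = 1: C(16,1)·(3)^1 = 16·3 = 48.
  j = 2: C(16,2)·(3)^2 = 120·9 = 1080.
  j = 3: C(16,3)·(3)^3 = 560·27 = 15120.
  V_q(n, t) = 1 + 48 + 1080 + 15120 = 16249.
Step 2: q^n = 4^16 = 4294967296.
Step 3: Hamming bound ⌊q^n / V_q(n,t)⌋ = ⌊4294967296/16249⌋ = 264321.
Step 4: Compare |C| = 145990 to 264321: satisfied.
The claimed |C| lies below the Hamming bound.


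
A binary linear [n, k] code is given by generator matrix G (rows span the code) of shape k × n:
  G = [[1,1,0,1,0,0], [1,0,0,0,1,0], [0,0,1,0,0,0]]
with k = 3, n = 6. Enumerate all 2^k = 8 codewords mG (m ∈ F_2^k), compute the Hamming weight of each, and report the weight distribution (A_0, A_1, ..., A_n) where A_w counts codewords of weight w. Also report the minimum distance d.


Weight distribution: A_0 = 1, A_1 = 1, A_2 = 1, A_3 = 3, A_4 = 2. Minimum distance d = 1.

Enumerate all 2^3 = 8 messages m ∈ F_2^3.
For each, compute codeword c = mG in F_2^6, then tally its weight.
  m = 000 → c = 000000, weight = 0.
  m = 100 → c = 110100, weight = 3.
  m = 010 → c = 100010, weight = 2.
  m = 110 → c = 010110, weight = 3.
  m = 001 → c = 001000, weight = 1.
  m = 101 → c = 111100, weight = 4.
  m = 011 → c = 101010, weight = 3.
  m = 111 → c = 011110, weight = 4.
Tally weights:
  weight 0: 1 codewords.
  weight 1: 1 codewords.
  weight 2: 1 codewords.
  weight 3: 3 codewords.
  weight 4: 2 codewords.
Minimum distance d = smallest w > 0 with A_w > 0 = 1.
Sanity: Σ A_w = 8 = 2^3 = 8 ✓.


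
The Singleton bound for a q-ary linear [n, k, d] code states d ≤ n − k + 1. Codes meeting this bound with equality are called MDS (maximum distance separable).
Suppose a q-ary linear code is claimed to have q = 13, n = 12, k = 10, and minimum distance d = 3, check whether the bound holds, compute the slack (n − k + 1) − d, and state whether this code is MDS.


Singleton RHS = n − k + 1 = 3, slack = 0, bound satisfied, MDS.

Singleton bound: d ≤ n − k + 1.
Here n = 12, k = 10, so n − k + 1 = 3.
Given d = 3, check d ≤ 3: YES.
Slack = (n − k + 1) − d = 0.
The code is MDS (slack = 0).
Description: the claimed parameters are [12, 10, 3]_13; such a code would be MDS (meets Singleton bound).


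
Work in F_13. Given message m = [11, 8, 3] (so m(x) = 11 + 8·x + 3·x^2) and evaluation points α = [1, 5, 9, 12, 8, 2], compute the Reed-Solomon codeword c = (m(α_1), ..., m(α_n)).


c = [9, 9, 1, 6, 7, 0]

Message polynomial: m(x) = 11 + 8·x + 3·x^2 (mod 13).
For each evaluation point α_i, compute m(α_i) mod 13:
  α_1 = 1: Horner steps 3 → 11 → 9, so m(1) = 9.
  α_2 = 5: Horner steps 3 → 10 → 9, so m(5) = 9.
  α_3 = 9: Horner steps 3 → 9 → 1, so m(9) = 1.
  α_4 = 12: Horner steps 3 → 5 → 6, so m(12) = 6.
  α_5 = 8: Horner steps 3 → 6 → 7, so m(8) = 7.
  α_6 = 2: Horner steps 3 → 1 → 0, so m(2) = 0.
Codeword c = [9, 9, 1, 6, 7, 0] ∈ F_13^6.


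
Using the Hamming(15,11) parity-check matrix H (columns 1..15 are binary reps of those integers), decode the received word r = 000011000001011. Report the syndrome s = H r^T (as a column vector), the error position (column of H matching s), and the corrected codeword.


s = (1, 1, 1, 0)^T, error position = 14, corrected codeword c = 000011000001001

Compute s = H r^T mod 2 one row at a time:
  s_1 = 0 + 0 + 0 + 0 + 1 + 0 + 1 + 1 = 3 ≡ 1 (mod 2).
  s_2 = 0 + 1 + 1 + 0 + 1 + 0 + 1 + 1 = 5 ≡ 1 (mod 2).
  s_3 = 0 + 0 + 1 + 0 + 0 + 0 + 1 + 1 = 3 ≡ 1 (mod 2).
  s_4 = 0 + 0 + 1 + 0 + 0 + 0 + 0 + 1 = 2 ≡ 0 (mod 2).
s = (1, 1, 1, 0)^T — this equals column 14 of H (binary 1110), so error is at position 14.
Correct: flip bit 14 of r = 000011000001011 to get c = 000011000001001.
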